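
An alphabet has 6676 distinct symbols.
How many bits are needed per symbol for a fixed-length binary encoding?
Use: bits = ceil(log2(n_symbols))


log2(6676) = 12.7048
Bracket: 2^12 = 4096 < 6676 <= 2^13 = 8192
So ceil(log2(6676)) = 13

bits = ceil(log2(6676)) = ceil(12.7048) = 13 bits


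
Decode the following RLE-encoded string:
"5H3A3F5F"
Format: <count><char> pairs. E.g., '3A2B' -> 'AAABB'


Expanding each <count><char> pair:
  5H -> 'HHHHH'
  3A -> 'AAA'
  3F -> 'FFF'
  5F -> 'FFFFF'

Decoded = HHHHHAAAFFFFFFFF


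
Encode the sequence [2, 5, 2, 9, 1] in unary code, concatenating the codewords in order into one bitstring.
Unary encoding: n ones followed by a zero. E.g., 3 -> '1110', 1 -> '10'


Encode each number as n ones followed by a terminating 0:
  2 -> 110 (3 bits)
  5 -> 111110 (6 bits)
  2 -> 110 (3 bits)
  9 -> 1111111110 (10 bits)
  1 -> 10 (2 bits)
Total length = 3 + 6 + 3 + 10 + 2 = 24 bits.

Unary([2, 5, 2, 9, 1]) = 110111110110111111111010 (24 bits)


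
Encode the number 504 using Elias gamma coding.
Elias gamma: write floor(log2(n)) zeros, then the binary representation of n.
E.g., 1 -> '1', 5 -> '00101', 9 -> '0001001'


num_bits = floor(log2(504)) + 1 = 9
leading_zeros = num_bits - 1 = 8
binary(504) = 111111000

Elias gamma(504) = '00000000' + '111111000' = 00000000111111000 (17 bits)


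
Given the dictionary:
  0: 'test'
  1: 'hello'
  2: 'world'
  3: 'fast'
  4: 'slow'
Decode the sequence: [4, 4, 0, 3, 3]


Look up each index in the dictionary:
  4 -> 'slow'
  4 -> 'slow'
  0 -> 'test'
  3 -> 'fast'
  3 -> 'fast'

Decoded: "slow slow test fast fast"


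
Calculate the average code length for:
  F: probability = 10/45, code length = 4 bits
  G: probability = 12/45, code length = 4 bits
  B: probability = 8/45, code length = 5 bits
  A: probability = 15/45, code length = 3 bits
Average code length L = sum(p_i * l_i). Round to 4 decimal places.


Weighted contributions p_i * l_i:
  F: (10/45) * 4 = 40/45
  G: (12/45) * 4 = 48/45
  B: (8/45) * 5 = 40/45
  A: (15/45) * 3 = 45/45
Sum = (40 + 48 + 40 + 45)/45 = 173/45

L = 173/45 = 3.8444 bits/symbol


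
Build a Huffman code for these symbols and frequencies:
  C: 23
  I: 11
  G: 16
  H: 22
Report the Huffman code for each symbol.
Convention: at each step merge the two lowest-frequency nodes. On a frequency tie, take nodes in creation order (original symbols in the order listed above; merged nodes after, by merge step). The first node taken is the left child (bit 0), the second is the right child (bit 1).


Huffman tree construction:
Step 1: Merge I(11) + G(16) = 27
Step 2: Merge H(22) + C(23) = 45
Step 3: Merge (I+G)(27) + (H+C)(45) = 72
Read each symbol's code off the tree from the root (left child = 0, right child = 1).

Codes:
  C: 11 (length 2)
  I: 00 (length 2)
  G: 01 (length 2)
  H: 10 (length 2)
Average code length: 144/72 = 2.0000 bits/symbol


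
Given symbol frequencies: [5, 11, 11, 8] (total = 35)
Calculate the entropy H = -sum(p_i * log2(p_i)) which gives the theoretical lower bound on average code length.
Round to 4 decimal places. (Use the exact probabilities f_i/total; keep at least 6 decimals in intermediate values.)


Per-symbol terms -p_i * log2(p_i) with p_i = f_i/35:
  p = 5/35 = 0.142857: log2(p) = -2.807355, -p*log2(p) = 0.401051
  p = 11/35 = 0.314286: log2(p) = -1.669851, -p*log2(p) = 0.524810
  p = 11/35 = 0.314286: log2(p) = -1.669851, -p*log2(p) = 0.524810
  p = 8/35 = 0.228571: log2(p) = -2.129283, -p*log2(p) = 0.486693
H = 0.401051 + 0.524810 + 0.524810 + 0.486693 = 1.937364

H = 1.9374 bits/symbol


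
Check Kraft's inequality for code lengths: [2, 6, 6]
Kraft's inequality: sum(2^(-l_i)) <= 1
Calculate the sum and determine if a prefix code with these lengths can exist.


Sum = 2^(-2) + 2^(-6) + 2^(-6)
    = 0.25 + 0.015625 + 0.015625
    = 18/64 = 0.28125
Since 0.28125 <= 1, Kraft's inequality IS satisfied.
A prefix code with these lengths CAN exist.

Kraft sum = 0.28125. Satisfied.


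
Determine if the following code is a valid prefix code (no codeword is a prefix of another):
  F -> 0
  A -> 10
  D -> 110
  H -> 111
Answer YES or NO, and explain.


Checking each pair (does one codeword prefix another?):
  F='0' vs A='10': no prefix
  F='0' vs D='110': no prefix
  F='0' vs H='111': no prefix
  A='10' vs F='0': no prefix
  A='10' vs D='110': no prefix
  A='10' vs H='111': no prefix
  D='110' vs F='0': no prefix
  D='110' vs A='10': no prefix
  D='110' vs H='111': no prefix
  H='111' vs F='0': no prefix
  H='111' vs A='10': no prefix
  H='111' vs D='110': no prefix
No violation found over all pairs.

YES -- this is a valid prefix code. No codeword is a prefix of any other codeword.


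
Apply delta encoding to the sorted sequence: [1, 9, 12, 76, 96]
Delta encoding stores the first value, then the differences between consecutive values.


First value: 1
Deltas:
  9 - 1 = 8
  12 - 9 = 3
  76 - 12 = 64
  96 - 76 = 20


Delta encoded: [1, 8, 3, 64, 20]


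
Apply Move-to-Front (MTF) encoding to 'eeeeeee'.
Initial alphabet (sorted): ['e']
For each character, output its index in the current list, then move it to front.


MTF encoding:
'e': index 0 in ['e'] -> ['e']
'e': index 0 in ['e'] -> ['e']
'e': index 0 in ['e'] -> ['e']
'e': index 0 in ['e'] -> ['e']
'e': index 0 in ['e'] -> ['e']
'e': index 0 in ['e'] -> ['e']
'e': index 0 in ['e'] -> ['e']


Output: [0, 0, 0, 0, 0, 0, 0]


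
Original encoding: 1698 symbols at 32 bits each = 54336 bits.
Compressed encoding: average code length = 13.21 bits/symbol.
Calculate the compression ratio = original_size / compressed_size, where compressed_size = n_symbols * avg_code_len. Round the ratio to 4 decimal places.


original_size = n_symbols * orig_bits = 1698 * 32 = 54336 bits
compressed_size = n_symbols * avg_code_len = 1698 * 13.21 = 22430.58 bits
ratio = original_size / compressed_size = 54336 / 22430.58 = 2.4224

Compression ratio = 2.4224


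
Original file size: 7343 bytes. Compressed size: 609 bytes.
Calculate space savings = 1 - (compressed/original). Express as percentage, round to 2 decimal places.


ratio = compressed/original = 609/7343 = 0.082936
savings = 1 - ratio = 1 - 0.082936 = 0.917064
as a percentage: 0.917064 * 100 = 91.71%

Space savings = 1 - 609/7343 = 91.71%


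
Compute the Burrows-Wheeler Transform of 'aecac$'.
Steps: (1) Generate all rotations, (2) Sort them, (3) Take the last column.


Rotations (sorted):
  0: $aecac -> last char: c
  1: ac$aec -> last char: c
  2: aecac$ -> last char: $
  3: c$aeca -> last char: a
  4: cac$ae -> last char: e
  5: ecac$a -> last char: a


BWT = cc$aea


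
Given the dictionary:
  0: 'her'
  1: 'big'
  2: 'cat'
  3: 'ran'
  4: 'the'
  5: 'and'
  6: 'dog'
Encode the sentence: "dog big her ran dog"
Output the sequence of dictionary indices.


Look up each word in the dictionary:
  'dog' -> 6
  'big' -> 1
  'her' -> 0
  'ran' -> 3
  'dog' -> 6

Encoded: [6, 1, 0, 3, 6]


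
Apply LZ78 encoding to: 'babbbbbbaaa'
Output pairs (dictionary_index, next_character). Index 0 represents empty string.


LZ78 encoding steps:
Dictionary: {0: ''}
Step 1: w='' (idx 0), next='b' -> output (0, 'b'), add 'b' as idx 1
Step 2: w='' (idx 0), next='a' -> output (0, 'a'), add 'a' as idx 2
Step 3: w='b' (idx 1), next='b' -> output (1, 'b'), add 'bb' as idx 3
Step 4: w='bb' (idx 3), next='b' -> output (3, 'b'), add 'bbb' as idx 4
Step 5: w='b' (idx 1), next='a' -> output (1, 'a'), add 'ba' as idx 5
Step 6: w='a' (idx 2), next='a' -> output (2, 'a'), add 'aa' as idx 6


Encoded: [(0, 'b'), (0, 'a'), (1, 'b'), (3, 'b'), (1, 'a'), (2, 'a')]


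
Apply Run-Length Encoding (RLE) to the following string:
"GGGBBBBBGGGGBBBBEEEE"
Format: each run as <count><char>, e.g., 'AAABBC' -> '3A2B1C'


Scanning runs left to right:
  i=0: run of 'G' x 3 -> '3G'
  i=3: run of 'B' x 5 -> '5B'
  i=8: run of 'G' x 4 -> '4G'
  i=12: run of 'B' x 4 -> '4B'
  i=16: run of 'E' x 4 -> '4E'

RLE = 3G5B4G4B4E


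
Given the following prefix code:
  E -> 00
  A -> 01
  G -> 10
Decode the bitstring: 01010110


Decoding step by step:
Bits 01 -> A
Bits 01 -> A
Bits 01 -> A
Bits 10 -> G


Decoded message: AAAG


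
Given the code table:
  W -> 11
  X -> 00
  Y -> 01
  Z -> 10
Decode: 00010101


Decoding:
00 -> X
01 -> Y
01 -> Y
01 -> Y


Result: XYYY


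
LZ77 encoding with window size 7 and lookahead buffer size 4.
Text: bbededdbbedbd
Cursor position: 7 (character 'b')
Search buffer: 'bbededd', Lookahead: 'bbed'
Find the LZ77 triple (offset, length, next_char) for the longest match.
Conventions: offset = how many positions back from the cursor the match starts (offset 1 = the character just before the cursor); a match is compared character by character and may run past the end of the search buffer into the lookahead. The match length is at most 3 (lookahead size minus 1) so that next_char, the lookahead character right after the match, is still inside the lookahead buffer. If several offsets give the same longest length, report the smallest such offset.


Try each offset into the search buffer:
  offset=1 (pos 6, char 'd'): match length 0
  offset=2 (pos 5, char 'd'): match length 0
  offset=3 (pos 4, char 'e'): match length 0
  offset=4 (pos 3, char 'd'): match length 0
  offset=5 (pos 2, char 'e'): match length 0
  offset=6 (pos 1, char 'b'): match length 1
  offset=7 (pos 0, char 'b'): match length 3
Longest match has length 3 at offset 7.
next_char = character at position 7 + 3 = 10 -> 'd'

Best match: offset=7, length=3 (matching 'bbe' starting at position 0)
LZ77 triple: (7, 3, 'd')


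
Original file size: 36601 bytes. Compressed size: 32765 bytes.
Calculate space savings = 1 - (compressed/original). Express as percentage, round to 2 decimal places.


ratio = compressed/original = 32765/36601 = 0.895194
savings = 1 - ratio = 1 - 0.895194 = 0.104806
as a percentage: 0.104806 * 100 = 10.48%

Space savings = 1 - 32765/36601 = 10.48%


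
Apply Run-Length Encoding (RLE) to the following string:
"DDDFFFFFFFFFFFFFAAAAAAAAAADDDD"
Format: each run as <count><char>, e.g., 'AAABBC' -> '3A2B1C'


Scanning runs left to right:
  i=0: run of 'D' x 3 -> '3D'
  i=3: run of 'F' x 13 -> '13F'
  i=16: run of 'A' x 10 -> '10A'
  i=26: run of 'D' x 4 -> '4D'

RLE = 3D13F10A4D


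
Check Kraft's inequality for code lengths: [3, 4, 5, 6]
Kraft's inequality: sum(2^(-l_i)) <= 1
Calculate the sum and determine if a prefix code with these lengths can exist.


Sum = 2^(-3) + 2^(-4) + 2^(-5) + 2^(-6)
    = 0.125 + 0.0625 + 0.03125 + 0.015625
    = 15/64 = 0.234375
Since 0.234375 <= 1, Kraft's inequality IS satisfied.
A prefix code with these lengths CAN exist.

Kraft sum = 0.234375. Satisfied.


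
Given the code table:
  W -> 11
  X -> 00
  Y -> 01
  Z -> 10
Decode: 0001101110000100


Decoding:
00 -> X
01 -> Y
10 -> Z
11 -> W
10 -> Z
00 -> X
01 -> Y
00 -> X


Result: XYZWZXYX


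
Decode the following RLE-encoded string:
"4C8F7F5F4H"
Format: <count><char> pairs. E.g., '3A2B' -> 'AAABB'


Expanding each <count><char> pair:
  4C -> 'CCCC'
  8F -> 'FFFFFFFF'
  7F -> 'FFFFFFF'
  5F -> 'FFFFF'
  4H -> 'HHHH'

Decoded = CCCCFFFFFFFFFFFFFFFFFFFFHHHH


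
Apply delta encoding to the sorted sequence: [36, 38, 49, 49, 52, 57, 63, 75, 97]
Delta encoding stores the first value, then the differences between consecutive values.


First value: 36
Deltas:
  38 - 36 = 2
  49 - 38 = 11
  49 - 49 = 0
  52 - 49 = 3
  57 - 52 = 5
  63 - 57 = 6
  75 - 63 = 12
  97 - 75 = 22


Delta encoded: [36, 2, 11, 0, 3, 5, 6, 12, 22]


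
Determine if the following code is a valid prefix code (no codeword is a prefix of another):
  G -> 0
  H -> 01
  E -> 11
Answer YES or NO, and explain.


Checking each pair (does one codeword prefix another?):
  G='0' vs H='01': prefix -- VIOLATION

NO -- this is NOT a valid prefix code. G (0) is a prefix of H (01).


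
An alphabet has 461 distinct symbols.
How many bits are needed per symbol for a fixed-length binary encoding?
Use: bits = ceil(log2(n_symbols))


log2(461) = 8.8486
Bracket: 2^8 = 256 < 461 <= 2^9 = 512
So ceil(log2(461)) = 9

bits = ceil(log2(461)) = ceil(8.8486) = 9 bits


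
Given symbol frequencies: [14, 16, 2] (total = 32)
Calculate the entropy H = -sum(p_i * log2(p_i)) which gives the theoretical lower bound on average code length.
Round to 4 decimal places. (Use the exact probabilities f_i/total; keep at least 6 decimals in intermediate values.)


Per-symbol terms -p_i * log2(p_i) with p_i = f_i/32:
  p = 14/32 = 0.437500: log2(p) = -1.192645, -p*log2(p) = 0.521782
  p = 16/32 = 0.500000: log2(p) = -1.000000, -p*log2(p) = 0.500000
  p = 2/32 = 0.062500: log2(p) = -4.000000, -p*log2(p) = 0.250000
H = 0.521782 + 0.500000 + 0.250000 = 1.271782

H = 1.2718 bits/symbol


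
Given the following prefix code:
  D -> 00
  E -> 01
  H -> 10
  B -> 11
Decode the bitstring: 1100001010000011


Decoding step by step:
Bits 11 -> B
Bits 00 -> D
Bits 00 -> D
Bits 10 -> H
Bits 10 -> H
Bits 00 -> D
Bits 00 -> D
Bits 11 -> B


Decoded message: BDDHHDDB


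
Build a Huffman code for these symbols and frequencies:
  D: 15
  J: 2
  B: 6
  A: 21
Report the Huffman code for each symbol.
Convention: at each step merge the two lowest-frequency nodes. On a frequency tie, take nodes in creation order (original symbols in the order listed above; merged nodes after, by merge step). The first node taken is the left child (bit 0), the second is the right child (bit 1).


Huffman tree construction:
Step 1: Merge J(2) + B(6) = 8
Step 2: Merge (J+B)(8) + D(15) = 23
Step 3: Merge A(21) + ((J+B)+D)(23) = 44
Read each symbol's code off the tree from the root (left child = 0, right child = 1).

Codes:
  D: 11 (length 2)
  J: 100 (length 3)
  B: 101 (length 3)
  A: 0 (length 1)
Average code length: 75/44 = 1.7045 bits/symbol


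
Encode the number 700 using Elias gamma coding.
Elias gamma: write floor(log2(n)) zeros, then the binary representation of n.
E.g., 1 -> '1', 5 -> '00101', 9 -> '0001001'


num_bits = floor(log2(700)) + 1 = 10
leading_zeros = num_bits - 1 = 9
binary(700) = 1010111100

Elias gamma(700) = '000000000' + '1010111100' = 0000000001010111100 (19 bits)


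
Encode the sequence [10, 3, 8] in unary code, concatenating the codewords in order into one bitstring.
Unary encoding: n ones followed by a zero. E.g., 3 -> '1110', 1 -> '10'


Encode each number as n ones followed by a terminating 0:
  10 -> 11111111110 (11 bits)
  3 -> 1110 (4 bits)
  8 -> 111111110 (9 bits)
Total length = 11 + 4 + 9 = 24 bits.

Unary([10, 3, 8]) = 111111111101110111111110 (24 bits)


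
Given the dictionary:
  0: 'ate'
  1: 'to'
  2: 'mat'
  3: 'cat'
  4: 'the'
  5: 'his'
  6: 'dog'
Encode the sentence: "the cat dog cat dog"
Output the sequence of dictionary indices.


Look up each word in the dictionary:
  'the' -> 4
  'cat' -> 3
  'dog' -> 6
  'cat' -> 3
  'dog' -> 6

Encoded: [4, 3, 6, 3, 6]


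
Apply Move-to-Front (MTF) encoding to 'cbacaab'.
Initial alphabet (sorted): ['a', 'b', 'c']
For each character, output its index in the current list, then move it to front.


MTF encoding:
'c': index 2 in ['a', 'b', 'c'] -> ['c', 'a', 'b']
'b': index 2 in ['c', 'a', 'b'] -> ['b', 'c', 'a']
'a': index 2 in ['b', 'c', 'a'] -> ['a', 'b', 'c']
'c': index 2 in ['a', 'b', 'c'] -> ['c', 'a', 'b']
'a': index 1 in ['c', 'a', 'b'] -> ['a', 'c', 'b']
'a': index 0 in ['a', 'c', 'b'] -> ['a', 'c', 'b']
'b': index 2 in ['a', 'c', 'b'] -> ['b', 'a', 'c']


Output: [2, 2, 2, 2, 1, 0, 2]


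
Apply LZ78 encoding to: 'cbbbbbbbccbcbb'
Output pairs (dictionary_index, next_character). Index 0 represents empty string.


LZ78 encoding steps:
Dictionary: {0: ''}
Step 1: w='' (idx 0), next='c' -> output (0, 'c'), add 'c' as idx 1
Step 2: w='' (idx 0), next='b' -> output (0, 'b'), add 'b' as idx 2
Step 3: w='b' (idx 2), next='b' -> output (2, 'b'), add 'bb' as idx 3
Step 4: w='bb' (idx 3), next='b' -> output (3, 'b'), add 'bbb' as idx 4
Step 5: w='b' (idx 2), next='c' -> output (2, 'c'), add 'bc' as idx 5
Step 6: w='c' (idx 1), next='b' -> output (1, 'b'), add 'cb' as idx 6
Step 7: w='cb' (idx 6), next='b' -> output (6, 'b'), add 'cbb' as idx 7


Encoded: [(0, 'c'), (0, 'b'), (2, 'b'), (3, 'b'), (2, 'c'), (1, 'b'), (6, 'b')]


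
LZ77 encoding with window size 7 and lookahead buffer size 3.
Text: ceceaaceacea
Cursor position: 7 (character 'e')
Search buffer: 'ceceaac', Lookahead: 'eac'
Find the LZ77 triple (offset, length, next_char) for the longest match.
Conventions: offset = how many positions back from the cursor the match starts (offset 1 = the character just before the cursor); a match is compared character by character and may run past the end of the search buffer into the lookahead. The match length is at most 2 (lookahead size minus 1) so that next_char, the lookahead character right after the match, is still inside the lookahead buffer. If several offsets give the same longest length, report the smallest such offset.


Try each offset into the search buffer:
  offset=1 (pos 6, char 'c'): match length 0
  offset=2 (pos 5, char 'a'): match length 0
  offset=3 (pos 4, char 'a'): match length 0
  offset=4 (pos 3, char 'e'): match length 2
  offset=5 (pos 2, char 'c'): match length 0
  offset=6 (pos 1, char 'e'): match length 1
  offset=7 (pos 0, char 'c'): match length 0
Longest match has length 2 at offset 4.
next_char = character at position 7 + 2 = 9 -> 'c'

Best match: offset=4, length=2 (matching 'ea' starting at position 3)
LZ77 triple: (4, 2, 'c')


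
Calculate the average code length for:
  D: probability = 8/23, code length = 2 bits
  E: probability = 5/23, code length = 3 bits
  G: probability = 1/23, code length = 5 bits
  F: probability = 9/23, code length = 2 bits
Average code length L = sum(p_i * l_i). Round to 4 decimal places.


Weighted contributions p_i * l_i:
  D: (8/23) * 2 = 16/23
  E: (5/23) * 3 = 15/23
  G: (1/23) * 5 = 5/23
  F: (9/23) * 2 = 18/23
Sum = (16 + 15 + 5 + 18)/23 = 54/23

L = 54/23 = 2.3478 bits/symbol


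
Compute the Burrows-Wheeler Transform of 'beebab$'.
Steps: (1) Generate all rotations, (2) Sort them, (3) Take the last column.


Rotations (sorted):
  0: $beebab -> last char: b
  1: ab$beeb -> last char: b
  2: b$beeba -> last char: a
  3: bab$bee -> last char: e
  4: beebab$ -> last char: $
  5: ebab$be -> last char: e
  6: eebab$b -> last char: b


BWT = bbae$eb


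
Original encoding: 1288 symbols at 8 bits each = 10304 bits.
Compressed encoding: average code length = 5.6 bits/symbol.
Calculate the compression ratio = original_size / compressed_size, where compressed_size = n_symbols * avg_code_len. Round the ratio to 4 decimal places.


original_size = n_symbols * orig_bits = 1288 * 8 = 10304 bits
compressed_size = n_symbols * avg_code_len = 1288 * 5.6 = 7212.8 bits
ratio = original_size / compressed_size = 10304 / 7212.8 = 1.4286

Compression ratio = 1.4286


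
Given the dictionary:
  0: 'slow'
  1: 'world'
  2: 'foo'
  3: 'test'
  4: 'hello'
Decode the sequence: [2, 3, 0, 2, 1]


Look up each index in the dictionary:
  2 -> 'foo'
  3 -> 'test'
  0 -> 'slow'
  2 -> 'foo'
  1 -> 'world'

Decoded: "foo test slow foo world"


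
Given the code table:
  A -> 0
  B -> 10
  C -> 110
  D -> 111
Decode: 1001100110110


Decoding:
10 -> B
0 -> A
110 -> C
0 -> A
110 -> C
110 -> C


Result: BACACC


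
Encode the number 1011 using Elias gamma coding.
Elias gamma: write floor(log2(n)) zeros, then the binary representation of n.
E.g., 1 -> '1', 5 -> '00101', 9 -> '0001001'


num_bits = floor(log2(1011)) + 1 = 10
leading_zeros = num_bits - 1 = 9
binary(1011) = 1111110011

Elias gamma(1011) = '000000000' + '1111110011' = 0000000001111110011 (19 bits)


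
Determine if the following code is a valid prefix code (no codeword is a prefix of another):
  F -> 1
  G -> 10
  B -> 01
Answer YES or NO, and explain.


Checking each pair (does one codeword prefix another?):
  F='1' vs G='10': prefix -- VIOLATION

NO -- this is NOT a valid prefix code. F (1) is a prefix of G (10).


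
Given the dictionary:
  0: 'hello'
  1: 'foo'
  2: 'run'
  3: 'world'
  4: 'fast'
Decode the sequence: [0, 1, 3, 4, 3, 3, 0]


Look up each index in the dictionary:
  0 -> 'hello'
  1 -> 'foo'
  3 -> 'world'
  4 -> 'fast'
  3 -> 'world'
  3 -> 'world'
  0 -> 'hello'

Decoded: "hello foo world fast world world hello"


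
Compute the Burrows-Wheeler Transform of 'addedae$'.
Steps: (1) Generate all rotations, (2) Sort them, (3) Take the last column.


Rotations (sorted):
  0: $addedae -> last char: e
  1: addedae$ -> last char: $
  2: ae$added -> last char: d
  3: dae$adde -> last char: e
  4: ddedae$a -> last char: a
  5: dedae$ad -> last char: d
  6: e$addeda -> last char: a
  7: edae$add -> last char: d


BWT = e$deadad


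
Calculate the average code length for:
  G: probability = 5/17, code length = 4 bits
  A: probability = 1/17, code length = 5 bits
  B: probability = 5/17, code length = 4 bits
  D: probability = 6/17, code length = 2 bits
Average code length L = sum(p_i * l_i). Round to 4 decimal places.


Weighted contributions p_i * l_i:
  G: (5/17) * 4 = 20/17
  A: (1/17) * 5 = 5/17
  B: (5/17) * 4 = 20/17
  D: (6/17) * 2 = 12/17
Sum = (20 + 5 + 20 + 12)/17 = 57/17

L = 57/17 = 3.3529 bits/symbol


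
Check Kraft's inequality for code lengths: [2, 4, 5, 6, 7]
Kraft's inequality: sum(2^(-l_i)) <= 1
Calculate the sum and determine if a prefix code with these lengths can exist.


Sum = 2^(-2) + 2^(-4) + 2^(-5) + 2^(-6) + 2^(-7)
    = 0.25 + 0.0625 + 0.03125 + 0.015625 + 0.0078125
    = 47/128 = 0.3671875
Since 0.3671875 <= 1, Kraft's inequality IS satisfied.
A prefix code with these lengths CAN exist.

Kraft sum = 0.3671875. Satisfied.


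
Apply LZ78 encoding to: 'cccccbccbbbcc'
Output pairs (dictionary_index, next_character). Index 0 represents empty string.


LZ78 encoding steps:
Dictionary: {0: ''}
Step 1: w='' (idx 0), next='c' -> output (0, 'c'), add 'c' as idx 1
Step 2: w='c' (idx 1), next='c' -> output (1, 'c'), add 'cc' as idx 2
Step 3: w='cc' (idx 2), next='b' -> output (2, 'b'), add 'ccb' as idx 3
Step 4: w='ccb' (idx 3), next='b' -> output (3, 'b'), add 'ccbb' as idx 4
Step 5: w='' (idx 0), next='b' -> output (0, 'b'), add 'b' as idx 5
Step 6: w='cc' (idx 2), end of input -> output (2, '')


Encoded: [(0, 'c'), (1, 'c'), (2, 'b'), (3, 'b'), (0, 'b'), (2, '')]


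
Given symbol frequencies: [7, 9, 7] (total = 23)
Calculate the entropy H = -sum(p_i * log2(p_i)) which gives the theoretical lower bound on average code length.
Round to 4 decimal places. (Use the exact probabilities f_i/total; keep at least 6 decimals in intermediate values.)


Per-symbol terms -p_i * log2(p_i) with p_i = f_i/23:
  p = 7/23 = 0.304348: log2(p) = -1.716207, -p*log2(p) = 0.522324
  p = 9/23 = 0.391304: log2(p) = -1.353637, -p*log2(p) = 0.529684
  p = 7/23 = 0.304348: log2(p) = -1.716207, -p*log2(p) = 0.522324
H = 0.522324 + 0.529684 + 0.522324 = 1.574332

H = 1.5743 bits/symbol


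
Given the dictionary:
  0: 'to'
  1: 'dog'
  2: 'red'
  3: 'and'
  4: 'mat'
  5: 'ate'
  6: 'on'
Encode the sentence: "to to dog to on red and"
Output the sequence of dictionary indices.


Look up each word in the dictionary:
  'to' -> 0
  'to' -> 0
  'dog' -> 1
  'to' -> 0
  'on' -> 6
  'red' -> 2
  'and' -> 3

Encoded: [0, 0, 1, 0, 6, 2, 3]


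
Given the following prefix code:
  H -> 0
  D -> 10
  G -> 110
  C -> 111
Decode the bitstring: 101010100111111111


Decoding step by step:
Bits 10 -> D
Bits 10 -> D
Bits 10 -> D
Bits 10 -> D
Bits 0 -> H
Bits 111 -> C
Bits 111 -> C
Bits 111 -> C


Decoded message: DDDDHCCC


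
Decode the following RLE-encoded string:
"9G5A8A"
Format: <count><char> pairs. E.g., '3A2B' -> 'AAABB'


Expanding each <count><char> pair:
  9G -> 'GGGGGGGGG'
  5A -> 'AAAAA'
  8A -> 'AAAAAAAA'

Decoded = GGGGGGGGGAAAAAAAAAAAAA


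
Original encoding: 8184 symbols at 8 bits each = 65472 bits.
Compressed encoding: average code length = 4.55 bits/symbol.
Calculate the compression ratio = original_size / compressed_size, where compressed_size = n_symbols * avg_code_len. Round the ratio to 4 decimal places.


original_size = n_symbols * orig_bits = 8184 * 8 = 65472 bits
compressed_size = n_symbols * avg_code_len = 8184 * 4.55 = 37237.2 bits
ratio = original_size / compressed_size = 65472 / 37237.2 = 1.7582

Compression ratio = 1.7582


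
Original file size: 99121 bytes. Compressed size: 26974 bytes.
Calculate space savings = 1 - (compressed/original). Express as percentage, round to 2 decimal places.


ratio = compressed/original = 26974/99121 = 0.272132
savings = 1 - ratio = 1 - 0.272132 = 0.727868
as a percentage: 0.727868 * 100 = 72.79%

Space savings = 1 - 26974/99121 = 72.79%


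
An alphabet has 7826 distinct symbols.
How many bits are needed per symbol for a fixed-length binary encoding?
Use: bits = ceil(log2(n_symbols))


log2(7826) = 12.9341
Bracket: 2^12 = 4096 < 7826 <= 2^13 = 8192
So ceil(log2(7826)) = 13

bits = ceil(log2(7826)) = ceil(12.9341) = 13 bits


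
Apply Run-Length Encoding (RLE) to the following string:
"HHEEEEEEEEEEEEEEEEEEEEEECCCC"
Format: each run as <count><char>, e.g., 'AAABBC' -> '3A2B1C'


Scanning runs left to right:
  i=0: run of 'H' x 2 -> '2H'
  i=2: run of 'E' x 22 -> '22E'
  i=24: run of 'C' x 4 -> '4C'

RLE = 2H22E4C


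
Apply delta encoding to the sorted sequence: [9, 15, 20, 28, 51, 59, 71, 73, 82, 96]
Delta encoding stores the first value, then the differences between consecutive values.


First value: 9
Deltas:
  15 - 9 = 6
  20 - 15 = 5
  28 - 20 = 8
  51 - 28 = 23
  59 - 51 = 8
  71 - 59 = 12
  73 - 71 = 2
  82 - 73 = 9
  96 - 82 = 14


Delta encoded: [9, 6, 5, 8, 23, 8, 12, 2, 9, 14]


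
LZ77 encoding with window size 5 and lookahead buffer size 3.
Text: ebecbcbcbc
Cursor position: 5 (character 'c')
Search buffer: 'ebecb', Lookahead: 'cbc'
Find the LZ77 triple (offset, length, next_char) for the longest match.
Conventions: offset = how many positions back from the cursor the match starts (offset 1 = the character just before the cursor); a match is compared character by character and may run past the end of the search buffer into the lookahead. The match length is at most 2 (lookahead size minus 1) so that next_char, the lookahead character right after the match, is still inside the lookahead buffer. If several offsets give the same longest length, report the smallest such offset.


Try each offset into the search buffer:
  offset=1 (pos 4, char 'b'): match length 0
  offset=2 (pos 3, char 'c'): match length 2
  offset=3 (pos 2, char 'e'): match length 0
  offset=4 (pos 1, char 'b'): match length 0
  offset=5 (pos 0, char 'e'): match length 0
Longest match has length 2 at offset 2.
next_char = character at position 5 + 2 = 7 -> 'c'

Best match: offset=2, length=2 (matching 'cb' starting at position 3)
LZ77 triple: (2, 2, 'c')


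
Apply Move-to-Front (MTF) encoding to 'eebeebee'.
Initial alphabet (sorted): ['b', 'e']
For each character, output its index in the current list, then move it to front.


MTF encoding:
'e': index 1 in ['b', 'e'] -> ['e', 'b']
'e': index 0 in ['e', 'b'] -> ['e', 'b']
'b': index 1 in ['e', 'b'] -> ['b', 'e']
'e': index 1 in ['b', 'e'] -> ['e', 'b']
'e': index 0 in ['e', 'b'] -> ['e', 'b']
'b': index 1 in ['e', 'b'] -> ['b', 'e']
'e': index 1 in ['b', 'e'] -> ['e', 'b']
'e': index 0 in ['e', 'b'] -> ['e', 'b']


Output: [1, 0, 1, 1, 0, 1, 1, 0]


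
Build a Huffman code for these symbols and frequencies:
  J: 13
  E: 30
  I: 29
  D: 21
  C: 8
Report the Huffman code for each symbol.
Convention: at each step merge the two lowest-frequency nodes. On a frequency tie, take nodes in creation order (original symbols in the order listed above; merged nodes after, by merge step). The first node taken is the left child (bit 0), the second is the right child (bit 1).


Huffman tree construction:
Step 1: Merge C(8) + J(13) = 21
Step 2: Merge D(21) + (C+J)(21) = 42
Step 3: Merge I(29) + E(30) = 59
Step 4: Merge (D+(C+J))(42) + (I+E)(59) = 101
Read each symbol's code off the tree from the root (left child = 0, right child = 1).

Codes:
  J: 011 (length 3)
  E: 11 (length 2)
  I: 10 (length 2)
  D: 00 (length 2)
  C: 010 (length 3)
Average code length: 223/101 = 2.2079 bits/symbol


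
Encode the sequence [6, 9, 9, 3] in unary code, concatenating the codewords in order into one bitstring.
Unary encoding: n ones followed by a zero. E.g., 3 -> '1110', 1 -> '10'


Encode each number as n ones followed by a terminating 0:
  6 -> 1111110 (7 bits)
  9 -> 1111111110 (10 bits)
  9 -> 1111111110 (10 bits)
  3 -> 1110 (4 bits)
Total length = 7 + 10 + 10 + 4 = 31 bits.

Unary([6, 9, 9, 3]) = 1111110111111111011111111101110 (31 bits)


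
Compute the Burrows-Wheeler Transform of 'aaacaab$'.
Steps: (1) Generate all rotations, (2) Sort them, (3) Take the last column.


Rotations (sorted):
  0: $aaacaab -> last char: b
  1: aaacaab$ -> last char: $
  2: aab$aaac -> last char: c
  3: aacaab$a -> last char: a
  4: ab$aaaca -> last char: a
  5: acaab$aa -> last char: a
  6: b$aaacaa -> last char: a
  7: caab$aaa -> last char: a


BWT = b$caaaaa


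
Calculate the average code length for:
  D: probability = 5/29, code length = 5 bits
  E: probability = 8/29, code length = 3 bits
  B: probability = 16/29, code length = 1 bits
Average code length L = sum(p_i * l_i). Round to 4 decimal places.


Weighted contributions p_i * l_i:
  D: (5/29) * 5 = 25/29
  E: (8/29) * 3 = 24/29
  B: (16/29) * 1 = 16/29
Sum = (25 + 24 + 16)/29 = 65/29

L = 65/29 = 2.2414 bits/symbol


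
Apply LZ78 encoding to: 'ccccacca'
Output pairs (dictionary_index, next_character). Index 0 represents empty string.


LZ78 encoding steps:
Dictionary: {0: ''}
Step 1: w='' (idx 0), next='c' -> output (0, 'c'), add 'c' as idx 1
Step 2: w='c' (idx 1), next='c' -> output (1, 'c'), add 'cc' as idx 2
Step 3: w='c' (idx 1), next='a' -> output (1, 'a'), add 'ca' as idx 3
Step 4: w='cc' (idx 2), next='a' -> output (2, 'a'), add 'cca' as idx 4


Encoded: [(0, 'c'), (1, 'c'), (1, 'a'), (2, 'a')]


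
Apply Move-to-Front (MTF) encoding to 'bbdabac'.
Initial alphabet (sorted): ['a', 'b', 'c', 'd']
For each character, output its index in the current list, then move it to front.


MTF encoding:
'b': index 1 in ['a', 'b', 'c', 'd'] -> ['b', 'a', 'c', 'd']
'b': index 0 in ['b', 'a', 'c', 'd'] -> ['b', 'a', 'c', 'd']
'd': index 3 in ['b', 'a', 'c', 'd'] -> ['d', 'b', 'a', 'c']
'a': index 2 in ['d', 'b', 'a', 'c'] -> ['a', 'd', 'b', 'c']
'b': index 2 in ['a', 'd', 'b', 'c'] -> ['b', 'a', 'd', 'c']
'a': index 1 in ['b', 'a', 'd', 'c'] -> ['a', 'b', 'd', 'c']
'c': index 3 in ['a', 'b', 'd', 'c'] -> ['c', 'a', 'b', 'd']


Output: [1, 0, 3, 2, 2, 1, 3]


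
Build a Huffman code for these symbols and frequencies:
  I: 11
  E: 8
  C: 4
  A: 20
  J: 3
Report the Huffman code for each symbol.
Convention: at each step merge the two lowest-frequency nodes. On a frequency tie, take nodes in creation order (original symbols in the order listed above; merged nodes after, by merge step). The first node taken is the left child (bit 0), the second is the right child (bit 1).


Huffman tree construction:
Step 1: Merge J(3) + C(4) = 7
Step 2: Merge (J+C)(7) + E(8) = 15
Step 3: Merge I(11) + ((J+C)+E)(15) = 26
Step 4: Merge A(20) + (I+((J+C)+E))(26) = 46
Read each symbol's code off the tree from the root (left child = 0, right child = 1).

Codes:
  I: 10 (length 2)
  E: 111 (length 3)
  C: 1101 (length 4)
  A: 0 (length 1)
  J: 1100 (length 4)
Average code length: 94/46 = 2.0435 bits/symbol


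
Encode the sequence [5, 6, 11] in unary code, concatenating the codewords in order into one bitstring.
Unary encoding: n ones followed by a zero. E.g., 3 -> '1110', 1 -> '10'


Encode each number as n ones followed by a terminating 0:
  5 -> 111110 (6 bits)
  6 -> 1111110 (7 bits)
  11 -> 111111111110 (12 bits)
Total length = 6 + 7 + 12 = 25 bits.

Unary([5, 6, 11]) = 1111101111110111111111110 (25 bits)


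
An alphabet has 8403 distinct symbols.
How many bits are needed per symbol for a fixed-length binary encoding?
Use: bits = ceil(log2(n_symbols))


log2(8403) = 13.0367
Bracket: 2^13 = 8192 < 8403 <= 2^14 = 16384
So ceil(log2(8403)) = 14

bits = ceil(log2(8403)) = ceil(13.0367) = 14 bits


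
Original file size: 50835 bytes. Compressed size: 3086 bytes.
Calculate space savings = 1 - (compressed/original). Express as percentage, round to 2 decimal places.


ratio = compressed/original = 3086/50835 = 0.060706
savings = 1 - ratio = 1 - 0.060706 = 0.939294
as a percentage: 0.939294 * 100 = 93.93%

Space savings = 1 - 3086/50835 = 93.93%


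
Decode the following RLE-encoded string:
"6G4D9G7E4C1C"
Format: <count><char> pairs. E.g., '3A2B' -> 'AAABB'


Expanding each <count><char> pair:
  6G -> 'GGGGGG'
  4D -> 'DDDD'
  9G -> 'GGGGGGGGG'
  7E -> 'EEEEEEE'
  4C -> 'CCCC'
  1C -> 'C'

Decoded = GGGGGGDDDDGGGGGGGGGEEEEEEECCCCC


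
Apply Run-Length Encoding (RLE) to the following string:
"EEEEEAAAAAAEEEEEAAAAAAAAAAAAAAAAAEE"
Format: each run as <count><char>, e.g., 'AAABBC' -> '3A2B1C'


Scanning runs left to right:
  i=0: run of 'E' x 5 -> '5E'
  i=5: run of 'A' x 6 -> '6A'
  i=11: run of 'E' x 5 -> '5E'
  i=16: run of 'A' x 17 -> '17A'
  i=33: run of 'E' x 2 -> '2E'

RLE = 5E6A5E17A2E


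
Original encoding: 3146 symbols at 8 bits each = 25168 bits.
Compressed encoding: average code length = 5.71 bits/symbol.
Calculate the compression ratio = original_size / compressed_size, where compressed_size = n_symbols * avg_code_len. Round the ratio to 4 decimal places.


original_size = n_symbols * orig_bits = 3146 * 8 = 25168 bits
compressed_size = n_symbols * avg_code_len = 3146 * 5.71 = 17963.66 bits
ratio = original_size / compressed_size = 25168 / 17963.66 = 1.4011

Compression ratio = 1.4011


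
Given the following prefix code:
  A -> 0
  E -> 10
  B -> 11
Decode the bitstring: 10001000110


Decoding step by step:
Bits 10 -> E
Bits 0 -> A
Bits 0 -> A
Bits 10 -> E
Bits 0 -> A
Bits 0 -> A
Bits 11 -> B
Bits 0 -> A


Decoded message: EAAEAABA


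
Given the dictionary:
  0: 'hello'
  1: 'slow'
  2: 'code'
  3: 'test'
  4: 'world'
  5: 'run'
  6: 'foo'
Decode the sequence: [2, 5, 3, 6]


Look up each index in the dictionary:
  2 -> 'code'
  5 -> 'run'
  3 -> 'test'
  6 -> 'foo'

Decoded: "code run test foo"


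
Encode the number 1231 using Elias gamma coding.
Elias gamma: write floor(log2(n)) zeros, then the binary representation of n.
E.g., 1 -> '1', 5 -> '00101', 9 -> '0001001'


num_bits = floor(log2(1231)) + 1 = 11
leading_zeros = num_bits - 1 = 10
binary(1231) = 10011001111

Elias gamma(1231) = '0000000000' + '10011001111' = 000000000010011001111 (21 bits)


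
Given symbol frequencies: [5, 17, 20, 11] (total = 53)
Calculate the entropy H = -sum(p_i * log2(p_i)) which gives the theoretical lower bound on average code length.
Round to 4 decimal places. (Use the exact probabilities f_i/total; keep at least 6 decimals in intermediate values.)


Per-symbol terms -p_i * log2(p_i) with p_i = f_i/53:
  p = 5/53 = 0.094340: log2(p) = -3.405992, -p*log2(p) = 0.321320
  p = 17/53 = 0.320755: log2(p) = -1.640458, -p*log2(p) = 0.526185
  p = 20/53 = 0.377358: log2(p) = -1.405992, -p*log2(p) = 0.530563
  p = 11/53 = 0.207547: log2(p) = -2.268489, -p*log2(p) = 0.470818
H = 0.321320 + 0.526185 + 0.530563 + 0.470818 = 1.848886

H = 1.8489 bits/symbol


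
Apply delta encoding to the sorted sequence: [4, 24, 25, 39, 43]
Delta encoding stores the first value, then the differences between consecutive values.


First value: 4
Deltas:
  24 - 4 = 20
  25 - 24 = 1
  39 - 25 = 14
  43 - 39 = 4


Delta encoded: [4, 20, 1, 14, 4]


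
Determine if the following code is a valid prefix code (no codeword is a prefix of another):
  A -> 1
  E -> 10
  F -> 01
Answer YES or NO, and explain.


Checking each pair (does one codeword prefix another?):
  A='1' vs E='10': prefix -- VIOLATION

NO -- this is NOT a valid prefix code. A (1) is a prefix of E (10).


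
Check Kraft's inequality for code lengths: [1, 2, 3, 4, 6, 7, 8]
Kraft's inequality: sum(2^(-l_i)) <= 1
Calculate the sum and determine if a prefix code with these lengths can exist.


Sum = 2^(-1) + 2^(-2) + 2^(-3) + 2^(-4) + 2^(-6) + 2^(-7) + 2^(-8)
    = 0.5 + 0.25 + 0.125 + 0.0625 + 0.015625 + 0.0078125 + 0.00390625
    = 247/256 = 0.96484375
Since 0.96484375 <= 1, Kraft's inequality IS satisfied.
A prefix code with these lengths CAN exist.

Kraft sum = 0.96484375. Satisfied.


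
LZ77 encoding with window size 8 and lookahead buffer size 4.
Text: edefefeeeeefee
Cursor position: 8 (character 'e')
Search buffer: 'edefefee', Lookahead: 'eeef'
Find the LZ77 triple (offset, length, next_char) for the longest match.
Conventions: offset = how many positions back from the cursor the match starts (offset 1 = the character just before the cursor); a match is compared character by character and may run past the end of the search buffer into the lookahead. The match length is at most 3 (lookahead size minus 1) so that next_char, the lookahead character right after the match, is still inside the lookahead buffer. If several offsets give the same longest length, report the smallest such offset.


Try each offset into the search buffer:
  offset=1 (pos 7, char 'e'): match length 3
  offset=2 (pos 6, char 'e'): match length 3
  offset=3 (pos 5, char 'f'): match length 0
  offset=4 (pos 4, char 'e'): match length 1
  offset=5 (pos 3, char 'f'): match length 0
  offset=6 (pos 2, char 'e'): match length 1
  offset=7 (pos 1, char 'd'): match length 0
  offset=8 (pos 0, char 'e'): match length 1
Longest match has length 3, found at offsets 1, 2; take the smallest, offset 1.
next_char = character at position 8 + 3 = 11 -> 'f'

Best match: offset=1, length=3 (matching 'eee' starting at position 7)
LZ77 triple: (1, 3, 'f')


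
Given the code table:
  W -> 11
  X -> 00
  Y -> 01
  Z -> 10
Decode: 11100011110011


Decoding:
11 -> W
10 -> Z
00 -> X
11 -> W
11 -> W
00 -> X
11 -> W


Result: WZXWWXW


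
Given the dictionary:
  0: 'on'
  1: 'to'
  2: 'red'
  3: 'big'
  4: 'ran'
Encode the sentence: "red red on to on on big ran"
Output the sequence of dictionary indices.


Look up each word in the dictionary:
  'red' -> 2
  'red' -> 2
  'on' -> 0
  'to' -> 1
  'on' -> 0
  'on' -> 0
  'big' -> 3
  'ran' -> 4

Encoded: [2, 2, 0, 1, 0, 0, 3, 4]


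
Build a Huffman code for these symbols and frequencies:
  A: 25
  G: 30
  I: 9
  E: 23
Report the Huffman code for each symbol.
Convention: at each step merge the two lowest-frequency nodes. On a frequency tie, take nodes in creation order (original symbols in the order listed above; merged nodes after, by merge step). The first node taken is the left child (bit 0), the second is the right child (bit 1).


Huffman tree construction:
Step 1: Merge I(9) + E(23) = 32
Step 2: Merge A(25) + G(30) = 55
Step 3: Merge (I+E)(32) + (A+G)(55) = 87
Read each symbol's code off the tree from the root (left child = 0, right child = 1).

Codes:
  A: 10 (length 2)
  G: 11 (length 2)
  I: 00 (length 2)
  E: 01 (length 2)
Average code length: 174/87 = 2.0000 bits/symbol


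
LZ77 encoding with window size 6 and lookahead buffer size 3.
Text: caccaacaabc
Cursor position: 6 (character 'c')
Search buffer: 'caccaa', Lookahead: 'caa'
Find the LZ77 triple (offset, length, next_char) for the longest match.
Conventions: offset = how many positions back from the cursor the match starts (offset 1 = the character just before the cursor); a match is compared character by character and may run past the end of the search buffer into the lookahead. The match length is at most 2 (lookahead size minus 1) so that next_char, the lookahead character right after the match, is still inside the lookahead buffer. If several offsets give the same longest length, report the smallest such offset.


Try each offset into the search buffer:
  offset=1 (pos 5, char 'a'): match length 0
  offset=2 (pos 4, char 'a'): match length 0
  offset=3 (pos 3, char 'c'): match length 2
  offset=4 (pos 2, char 'c'): match length 1
  offset=5 (pos 1, char 'a'): match length 0
  offset=6 (pos 0, char 'c'): match length 2
Longest match has length 2, found at offsets 3, 6; take the smallest, offset 3.
next_char = character at position 6 + 2 = 8 -> 'a'

Best match: offset=3, length=2 (matching 'ca' starting at position 3)
LZ77 triple: (3, 2, 'a')
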